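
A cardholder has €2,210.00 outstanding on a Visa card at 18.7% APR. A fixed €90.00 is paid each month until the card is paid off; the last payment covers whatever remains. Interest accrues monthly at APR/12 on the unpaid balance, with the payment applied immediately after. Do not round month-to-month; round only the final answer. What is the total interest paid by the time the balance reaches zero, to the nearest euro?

€597

Monthly rate r = 18.7%/12 = 1.55833% = 0.0155833.
Payoff takes n = ⌈−ln(1 − rB₀/P)/ln(1+r)⌉ = ⌈31.192⌉ = 32 payments; the last is €17.41.
Total paid = 31·€90.00 + €17.41 = €2,807.41.
Total interest = total paid − principal = €2,807.41 − €2,210.00 = €597.41.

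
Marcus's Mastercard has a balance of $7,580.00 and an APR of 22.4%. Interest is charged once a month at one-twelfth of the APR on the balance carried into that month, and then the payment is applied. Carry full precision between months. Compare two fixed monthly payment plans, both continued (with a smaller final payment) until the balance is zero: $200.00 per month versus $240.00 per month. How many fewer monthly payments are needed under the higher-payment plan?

Monthly rate r = 22.4%/12 = 1.86667% = 0.0186667.
At $200.00/mo: n = ⌈−ln(1 − rB₀/P)/ln(1+r)⌉ = 67 payments (last $92.75); total interest = total paid − $7,580.00 = $5,712.75.
At $240.00/mo: 49 payments (last $36.29); total interest $3,976.29.
Payments saved = 67 − 49 = 18.

18 fewer payments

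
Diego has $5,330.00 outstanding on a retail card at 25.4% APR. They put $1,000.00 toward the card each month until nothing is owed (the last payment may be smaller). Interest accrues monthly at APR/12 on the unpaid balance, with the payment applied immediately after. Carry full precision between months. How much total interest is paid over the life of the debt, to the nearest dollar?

Monthly rate r = 25.4%/12 = 2.11667% = 0.0211667.
Payoff takes n = ⌈−ln(1 − rB₀/P)/ln(1+r)⌉ = ⌈5.715⌉ = 6 payments; the last is $717.15.
Total paid = 5·$1,000.00 + $717.15 = $5,717.15.
Total interest = total paid − principal = $5,717.15 − $5,330.00 = $387.15.

$387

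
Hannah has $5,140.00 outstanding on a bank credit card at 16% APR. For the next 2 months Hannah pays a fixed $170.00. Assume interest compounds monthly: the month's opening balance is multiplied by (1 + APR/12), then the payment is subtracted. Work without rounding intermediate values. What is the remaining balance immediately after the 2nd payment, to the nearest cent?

$4,935.71

Monthly rate r = 16%/12 = 1.33333% = 0.0133333.
Each month: B ← B·(1+r) − $170.00.
Month 1: interest $68.53; balance after payment $5,038.53.
Month 2: interest $67.18; balance after payment $4,935.71.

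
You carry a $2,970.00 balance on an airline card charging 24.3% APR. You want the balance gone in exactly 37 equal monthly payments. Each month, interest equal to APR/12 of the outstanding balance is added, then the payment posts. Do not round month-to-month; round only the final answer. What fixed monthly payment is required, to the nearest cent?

$114.84

Monthly rate r = 24.3%/12 = 2.025% = 0.02025.
Level-payment amortization: P = B₀·r / (1 − (1+r)^(−n)) = 2970.00·0.02025 / (1 − 1.02025^(−37)).
Denominator 1 − (1+r)^(−37) = 0.523727317.
P = 60.1425 / 0.523727317 ≈ 114.84.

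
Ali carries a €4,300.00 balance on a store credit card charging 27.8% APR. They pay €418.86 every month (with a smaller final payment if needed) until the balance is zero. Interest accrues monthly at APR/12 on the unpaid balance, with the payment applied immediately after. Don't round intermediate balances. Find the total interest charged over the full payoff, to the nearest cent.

Monthly rate r = 27.8%/12 = 2.31667% = 0.0231667.
Payoff takes n = ⌈−ln(1 − rB₀/P)/ln(1+r)⌉ = ⌈11.858⌉ = 12 payments; the last is €360.08.
Total paid = 11·€418.86 + €360.08 = €4,967.54.
Total interest = total paid − principal = €4,967.54 − €4,300.00 = €667.54.

€667.54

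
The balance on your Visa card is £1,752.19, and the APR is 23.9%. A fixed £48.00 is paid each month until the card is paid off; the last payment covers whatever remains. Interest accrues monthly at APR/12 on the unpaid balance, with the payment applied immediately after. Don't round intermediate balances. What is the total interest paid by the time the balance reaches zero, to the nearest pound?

Monthly rate r = 23.9%/12 = 1.99167% = 0.0199167.
Payoff takes n = ⌈−ln(1 − rB₀/P)/ln(1+r)⌉ = ⌈65.840⌉ = 66 payments; the last is £40.37.
Total paid = 65·£48.00 + £40.37 = £3,160.37.
Total interest = total paid − principal = £3,160.37 − £1,752.19 = £1,408.18.

£1,408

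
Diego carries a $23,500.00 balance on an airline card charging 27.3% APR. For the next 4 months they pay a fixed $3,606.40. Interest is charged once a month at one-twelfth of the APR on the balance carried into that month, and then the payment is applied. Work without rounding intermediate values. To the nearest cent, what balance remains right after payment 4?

$10,787.21

Monthly rate r = 27.3%/12 = 2.275% = 0.02275.
Each month: B ← B·(1+r) − $3,606.40.
Month 1: interest $534.62; balance after payment $20,428.22.
Month 2: interest $464.74; balance after payment $17,286.57.
Month 3: interest $393.27; balance after payment $14,073.44.
Month 4: interest $320.17; balance after payment $10,787.21.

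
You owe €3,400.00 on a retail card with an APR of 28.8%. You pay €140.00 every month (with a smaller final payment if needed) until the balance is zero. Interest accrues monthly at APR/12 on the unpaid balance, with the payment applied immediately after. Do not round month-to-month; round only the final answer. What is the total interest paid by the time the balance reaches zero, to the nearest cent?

€1,761.39

Monthly rate r = 28.8%/12 = 2.4% = 0.024.
Payoff takes n = ⌈−ln(1 − rB₀/P)/ln(1+r)⌉ = ⌈36.866⌉ = 37 payments; the last is €121.39.
Total paid = 36·€140.00 + €121.39 = €5,161.39.
Total interest = total paid − principal = €5,161.39 − €3,400.00 = €1,761.39.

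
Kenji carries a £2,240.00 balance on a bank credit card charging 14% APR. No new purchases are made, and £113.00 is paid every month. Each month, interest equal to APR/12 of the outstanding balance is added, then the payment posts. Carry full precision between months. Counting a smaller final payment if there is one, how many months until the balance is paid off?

Monthly rate r = 14%/12 = 1.16667% = 0.0116667.
Recurrence: B ← B·(1+r) − £113.00.
Month 1: interest £26.13; balance after payment £2,153.13.
Month 2: interest £25.12; balance after payment £2,065.25.
Closed form: n = −ln(1 − rB₀/P)/ln(1+r) = −ln(0.76873)/ln(1.01167) ≈ 22.675, so the balance reaches zero during payment 23.

23 months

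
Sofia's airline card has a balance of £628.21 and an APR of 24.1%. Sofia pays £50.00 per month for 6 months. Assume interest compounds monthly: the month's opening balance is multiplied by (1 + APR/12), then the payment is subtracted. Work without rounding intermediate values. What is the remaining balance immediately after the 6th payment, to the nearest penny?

Monthly rate r = 24.1%/12 = 2.00833% = 0.0200833.
Each month: B ← B·(1+r) − £50.00.
Month 1: interest £12.62; balance after payment £590.83.
Month 2: interest £11.87; balance after payment £552.69.
Month 3: interest £11.10; balance after payment £513.79.
Month 4: interest £10.32; balance after payment £474.11.
Month 5: interest £9.52; balance after payment £433.63.
Month 6: interest £8.71; balance after payment £392.34.

£392.34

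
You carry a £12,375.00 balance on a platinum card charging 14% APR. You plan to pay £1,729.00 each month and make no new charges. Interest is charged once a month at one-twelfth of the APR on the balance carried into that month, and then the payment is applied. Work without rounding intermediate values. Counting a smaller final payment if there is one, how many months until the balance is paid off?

8 months

Monthly rate r = 14%/12 = 1.16667% = 0.0116667.
Recurrence: B ← B·(1+r) − £1,729.00.
Month 1: interest £144.38; balance after payment £10,790.38.
Month 2: interest £125.89; balance after payment £9,187.26.
Closed form: n = −ln(1 − rB₀/P)/ln(1+r) = −ln(0.9165)/ln(1.01167) ≈ 7.517, so the balance reaches zero during payment 8.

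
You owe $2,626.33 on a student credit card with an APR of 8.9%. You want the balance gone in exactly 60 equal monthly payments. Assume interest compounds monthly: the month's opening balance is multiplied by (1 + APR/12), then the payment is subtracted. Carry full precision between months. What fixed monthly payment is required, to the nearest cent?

$54.39

Monthly rate r = 8.9%/12 = 0.741667% = 0.00741667.
Level-payment amortization: P = B₀·r / (1 − (1+r)^(−n)) = 2626.33·0.00741667 / (1 − 1.00742^(−60)).
Denominator 1 − (1+r)^(−60) = 0.358122566.
P = 19.4786 / 0.358122566 ≈ 54.39.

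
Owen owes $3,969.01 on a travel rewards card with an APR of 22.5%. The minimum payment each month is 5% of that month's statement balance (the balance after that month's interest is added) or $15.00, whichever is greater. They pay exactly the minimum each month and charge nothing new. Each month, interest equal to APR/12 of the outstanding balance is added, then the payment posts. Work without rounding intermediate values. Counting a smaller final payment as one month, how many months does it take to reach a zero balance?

105 months

Monthly rate r = 22.5%/12 = 1.875% = 0.01875.
While 5% of the post-interest balance exceeds $15.00, each month B ← (B·(1+r))·(1 − 0.05), i.e. B shrinks by the factor (1+r)·0.95 = 0.96781.
This holds for months 1–80. Entering month 81 the balance is $289.72; 5% of the post-interest balance is now below $15.00, so the flat $15.00 minimum applies from here.
From month 81 a fixed $15.00 at rate r clears $289.72 in 25 more payments. Total: 80 + 25 = 105 months.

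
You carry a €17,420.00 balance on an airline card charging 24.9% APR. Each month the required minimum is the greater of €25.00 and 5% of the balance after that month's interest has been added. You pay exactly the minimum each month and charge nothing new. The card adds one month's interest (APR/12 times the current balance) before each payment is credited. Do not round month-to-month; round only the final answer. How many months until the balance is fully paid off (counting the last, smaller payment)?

Monthly rate r = 24.9%/12 = 2.075% = 0.02075.
While 5% of the post-interest balance exceeds €25.00, each month B ← (B·(1+r))·(1 − 0.05), i.e. B shrinks by the factor (1+r)·0.95 = 0.96971.
This holds for months 1–117. Entering month 118 the balance is €476.74; 5% of the post-interest balance is now below €25.00, so the flat €25.00 minimum applies from here.
From month 118 a fixed €25.00 at rate r clears €476.74 in 25 more payments. Total: 117 + 25 = 142 months.

142 months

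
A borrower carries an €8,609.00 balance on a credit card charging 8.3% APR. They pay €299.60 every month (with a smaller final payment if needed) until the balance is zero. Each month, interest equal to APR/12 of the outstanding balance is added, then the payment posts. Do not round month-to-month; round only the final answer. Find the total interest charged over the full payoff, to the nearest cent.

€1,022.28

Monthly rate r = 8.3%/12 = 0.691667% = 0.00691667.
Payoff takes n = ⌈−ln(1 − rB₀/P)/ln(1+r)⌉ = ⌈32.147⌉ = 33 payments; the last is €44.08.
Total paid = 32·€299.60 + €44.08 = €9,631.28.
Total interest = total paid − principal = €9,631.28 − €8,609.00 = €1,022.28.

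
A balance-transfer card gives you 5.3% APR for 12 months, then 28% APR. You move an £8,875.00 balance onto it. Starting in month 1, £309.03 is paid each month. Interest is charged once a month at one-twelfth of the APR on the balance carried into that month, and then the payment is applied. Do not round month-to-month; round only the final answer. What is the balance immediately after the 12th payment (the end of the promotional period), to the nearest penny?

Promo months 1–12 at r₀ = 5.3%/12 = 0.00441667; months 13+ at r₁ = 28%/12 = 0.0233333.
After month 12: iterate B ← B·(1+r₀) − £309.03 for 12 months → £5,557.19.

£5,557.19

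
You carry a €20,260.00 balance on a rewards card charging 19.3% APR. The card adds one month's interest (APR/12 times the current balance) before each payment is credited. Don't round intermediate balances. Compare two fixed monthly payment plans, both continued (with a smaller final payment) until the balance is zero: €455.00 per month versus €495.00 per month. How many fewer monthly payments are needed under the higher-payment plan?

Monthly rate r = 19.3%/12 = 1.60833% = 0.0160833.
At €455.00/mo: n = ⌈−ln(1 − rB₀/P)/ln(1+r)⌉ = 79 payments (last €422.05); total interest = total paid − €20,260.00 = €15,652.05.
At €495.00/mo: 68 payments (last €148.27); total interest €13,053.27.
Payments saved = 79 − 68 = 11.

11 fewer payments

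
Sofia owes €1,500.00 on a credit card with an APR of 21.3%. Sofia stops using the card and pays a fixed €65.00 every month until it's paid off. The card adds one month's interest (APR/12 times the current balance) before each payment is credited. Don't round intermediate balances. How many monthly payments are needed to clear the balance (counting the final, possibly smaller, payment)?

30 payments

Monthly rate r = 21.3%/12 = 1.775% = 0.01775.
Recurrence: B ← B·(1+r) − €65.00.
Month 1: interest €26.63; balance after payment €1,461.62.
Month 2: interest €25.94; balance after payment €1,422.57.
Closed form: n = −ln(1 − rB₀/P)/ln(1+r) = −ln(0.59038)/ln(1.01775) ≈ 29.952, so the balance reaches zero during payment 30.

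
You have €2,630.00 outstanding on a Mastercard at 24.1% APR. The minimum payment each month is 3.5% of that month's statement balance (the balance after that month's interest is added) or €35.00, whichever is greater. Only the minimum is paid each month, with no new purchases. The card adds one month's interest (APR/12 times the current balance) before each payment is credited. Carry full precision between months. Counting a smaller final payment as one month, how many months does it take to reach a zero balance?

Monthly rate r = 24.1%/12 = 2.00833% = 0.0200833.
While 3.5% of the post-interest balance exceeds €35.00, each month B ← (B·(1+r))·(1 − 0.035), i.e. B shrinks by the factor (1+r)·0.965 = 0.98438.
This holds for months 1–63. Entering month 64 the balance is €975.49; 3.5% of the post-interest balance is now below €35.00, so the flat €35.00 minimum applies from here.
From month 64 a fixed €35.00 at rate r clears €975.49 in 42 more payments. Total: 63 + 42 = 105 months.

105 months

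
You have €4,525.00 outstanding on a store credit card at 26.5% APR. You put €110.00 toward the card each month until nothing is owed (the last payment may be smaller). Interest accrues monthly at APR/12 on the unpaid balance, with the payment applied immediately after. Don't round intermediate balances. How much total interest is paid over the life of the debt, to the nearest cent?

€7,514.35

Monthly rate r = 26.5%/12 = 2.20833% = 0.0220833.
Payoff takes n = ⌈−ln(1 − rB₀/P)/ln(1+r)⌉ = ⌈109.446⌉ = 110 payments; the last is €49.35.
Total paid = 109·€110.00 + €49.35 = €12,039.35.
Total interest = total paid − principal = €12,039.35 − €4,525.00 = €7,514.35.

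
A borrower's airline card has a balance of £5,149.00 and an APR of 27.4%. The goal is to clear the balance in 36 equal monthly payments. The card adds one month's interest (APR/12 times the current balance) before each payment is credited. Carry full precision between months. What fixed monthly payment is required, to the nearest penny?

Monthly rate r = 27.4%/12 = 2.28333% = 0.0228333.
Level-payment amortization: P = B₀·r / (1 − (1+r)^(−n)) = 5149.00·0.0228333 / (1 − 1.02283^(−36)).
Denominator 1 − (1+r)^(−36) = 0.556366253.
P = 117.569 / 0.556366253 ≈ 211.32.

£211.32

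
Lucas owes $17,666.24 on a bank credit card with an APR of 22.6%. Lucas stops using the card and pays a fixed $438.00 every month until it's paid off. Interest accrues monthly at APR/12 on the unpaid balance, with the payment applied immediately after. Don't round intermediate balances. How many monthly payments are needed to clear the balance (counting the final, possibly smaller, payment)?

Monthly rate r = 22.6%/12 = 1.88333% = 0.0188333.
Recurrence: B ← B·(1+r) − $438.00.
Month 1: interest $332.71; balance after payment $17,560.95.
Month 2: interest $330.73; balance after payment $17,453.69.
Closed form: n = −ln(1 − rB₀/P)/ln(1+r) = −ln(0.24038)/ln(1.01883) ≈ 76.403, so the balance reaches zero during payment 77.

77 payments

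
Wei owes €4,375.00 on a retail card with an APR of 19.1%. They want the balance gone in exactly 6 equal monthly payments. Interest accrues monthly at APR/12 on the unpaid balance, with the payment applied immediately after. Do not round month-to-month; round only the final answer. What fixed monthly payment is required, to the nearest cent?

€770.32

Monthly rate r = 19.1%/12 = 1.59167% = 0.0159167.
Level-payment amortization: P = B₀·r / (1 − (1+r)^(−n)) = 4375.00·0.0159167 / (1 − 1.01592^(−6)).
Denominator 1 − (1+r)^(−6) = 0.0903978281.
P = 69.6354 / 0.0903978281 ≈ 770.32.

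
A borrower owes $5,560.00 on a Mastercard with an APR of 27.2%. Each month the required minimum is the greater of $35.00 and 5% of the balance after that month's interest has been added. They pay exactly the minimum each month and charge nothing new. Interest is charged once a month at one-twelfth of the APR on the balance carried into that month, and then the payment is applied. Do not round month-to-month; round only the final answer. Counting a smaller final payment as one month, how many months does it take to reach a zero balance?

99 months

Monthly rate r = 27.2%/12 = 2.26667% = 0.0226667.
While 5% of the post-interest balance exceeds $35.00, each month B ← (B·(1+r))·(1 − 0.05), i.e. B shrinks by the factor (1+r)·0.95 = 0.97153.
This holds for months 1–73. Entering month 74 the balance is $675.29; 5% of the post-interest balance is now below $35.00, so the flat $35.00 minimum applies from here.
From month 74 a fixed $35.00 at rate r clears $675.29 in 26 more payments. Total: 73 + 26 = 99 months.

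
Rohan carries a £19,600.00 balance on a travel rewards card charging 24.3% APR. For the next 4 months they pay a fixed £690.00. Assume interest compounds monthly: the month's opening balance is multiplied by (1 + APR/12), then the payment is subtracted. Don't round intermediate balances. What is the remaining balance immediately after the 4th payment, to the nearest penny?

Monthly rate r = 24.3%/12 = 2.025% = 0.02025.
Each month: B ← B·(1+r) − £690.00.
Month 1: interest £396.90; balance after payment £19,306.90.
Month 2: interest £390.96; balance after payment £19,007.86.
Month 3: interest £384.91; balance after payment £18,702.77.
Month 4: interest £378.73; balance after payment £18,391.51.

£18,391.51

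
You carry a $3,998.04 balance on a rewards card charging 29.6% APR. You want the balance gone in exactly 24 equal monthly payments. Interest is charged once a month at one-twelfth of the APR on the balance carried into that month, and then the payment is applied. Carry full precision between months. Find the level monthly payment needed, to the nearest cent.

Monthly rate r = 29.6%/12 = 2.46667% = 0.0246667.
Level-payment amortization: P = B₀·r / (1 − (1+r)^(−n)) = 3998.04·0.0246667 / (1 − 1.02467^(−24)).
Denominator 1 − (1+r)^(−24) = 0.44279193.
P = 98.6183 / 0.44279193 ≈ 222.72.

$222.72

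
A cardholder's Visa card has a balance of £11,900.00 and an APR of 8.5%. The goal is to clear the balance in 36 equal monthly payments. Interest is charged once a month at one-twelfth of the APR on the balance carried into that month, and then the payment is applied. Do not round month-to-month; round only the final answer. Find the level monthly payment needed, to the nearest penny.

Monthly rate r = 8.5%/12 = 0.708333% = 0.00708333.
Level-payment amortization: P = B₀·r / (1 − (1+r)^(−n)) = 11900.00·0.00708333 / (1 − 1.00708^(−36)).
Denominator 1 − (1+r)^(−36) = 0.22438663.
P = 84.2917 / 0.22438663 ≈ 375.65.

£375.65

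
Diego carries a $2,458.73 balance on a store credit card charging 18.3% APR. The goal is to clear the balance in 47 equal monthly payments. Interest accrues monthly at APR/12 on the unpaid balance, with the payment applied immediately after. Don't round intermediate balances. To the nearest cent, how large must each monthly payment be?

Monthly rate r = 18.3%/12 = 1.525% = 0.01525.
Level-payment amortization: P = B₀·r / (1 − (1+r)^(−n)) = 2458.73·0.01525 / (1 − 1.01525^(−47)).
Denominator 1 − (1+r)^(−47) = 0.509014025.
P = 37.4956 / 0.509014025 ≈ 73.66.

$73.66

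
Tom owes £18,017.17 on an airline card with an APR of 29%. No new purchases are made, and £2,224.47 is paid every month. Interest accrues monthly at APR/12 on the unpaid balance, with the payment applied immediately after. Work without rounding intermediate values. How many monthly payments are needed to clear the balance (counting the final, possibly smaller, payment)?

Monthly rate r = 29%/12 = 2.41667% = 0.0241667.
Recurrence: B ← B·(1+r) − £2,224.47.
Month 1: interest £435.41; balance after payment £16,228.11.
Month 2: interest £392.18; balance after payment £14,395.82.
Closed form: n = −ln(1 − rB₀/P)/ln(1+r) = −ln(0.80426)/ln(1.02417) ≈ 9.122, so the balance reaches zero during payment 10.

10 months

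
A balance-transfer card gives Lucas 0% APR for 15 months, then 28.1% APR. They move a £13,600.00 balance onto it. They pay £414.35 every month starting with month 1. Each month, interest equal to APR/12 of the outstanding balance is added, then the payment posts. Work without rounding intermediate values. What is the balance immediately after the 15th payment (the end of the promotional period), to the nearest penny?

£7,384.75

Promo months 1–15 at r₀ = 0%/12 = 0; months 16+ at r₁ = 28.1%/12 = 0.0234167.
After month 15 (no interest yet): B = £13,600.00 − 15·£414.35 = £7,384.75.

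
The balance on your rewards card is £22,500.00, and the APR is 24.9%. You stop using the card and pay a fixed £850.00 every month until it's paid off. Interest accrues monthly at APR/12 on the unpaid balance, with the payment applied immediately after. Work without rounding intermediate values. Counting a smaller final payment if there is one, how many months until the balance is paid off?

Monthly rate r = 24.9%/12 = 2.075% = 0.02075.
Recurrence: B ← B·(1+r) − £850.00.
Month 1: interest £466.87; balance after payment £22,116.88.
Month 2: interest £458.93; balance after payment £21,725.80.
Closed form: n = −ln(1 − rB₀/P)/ln(1+r) = −ln(0.45074)/ln(1.02075) ≈ 38.801, so the balance reaches zero during payment 39.

39 months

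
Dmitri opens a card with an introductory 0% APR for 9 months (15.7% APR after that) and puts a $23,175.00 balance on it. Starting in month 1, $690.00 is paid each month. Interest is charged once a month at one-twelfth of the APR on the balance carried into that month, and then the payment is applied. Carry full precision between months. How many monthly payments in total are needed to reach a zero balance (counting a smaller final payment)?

Promo months 1–9 at r₀ = 0%/12 = 0; months 10+ at r₁ = 15.7%/12 = 0.0130833.
After month 9 (no interest yet): B = $23,175.00 − 9·$690.00 = $16,965.00.
Then at r₁ with $690.00/mo: n₂ = −ln(1 − r₁·B/P)/ln(1+r₁) ≈ 29.86 → 30 more payments.

39 months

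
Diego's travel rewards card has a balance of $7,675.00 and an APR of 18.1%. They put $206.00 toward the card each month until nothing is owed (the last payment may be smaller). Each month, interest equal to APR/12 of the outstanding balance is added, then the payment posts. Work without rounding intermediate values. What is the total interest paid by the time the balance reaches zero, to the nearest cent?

Monthly rate r = 18.1%/12 = 1.50833% = 0.0150833.
Payoff takes n = ⌈−ln(1 − rB₀/P)/ln(1+r)⌉ = ⌈55.138⌉ = 56 payments; the last is $28.60.
Total paid = 55·$206.00 + $28.60 = $11,358.60.
Total interest = total paid − principal = $11,358.60 − $7,675.00 = $3,683.60.

$3,683.60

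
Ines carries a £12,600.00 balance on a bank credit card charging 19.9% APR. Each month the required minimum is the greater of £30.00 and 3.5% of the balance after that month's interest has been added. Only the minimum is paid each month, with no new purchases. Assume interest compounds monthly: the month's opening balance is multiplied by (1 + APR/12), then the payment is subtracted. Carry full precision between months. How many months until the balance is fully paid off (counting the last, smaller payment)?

180 months

Monthly rate r = 19.9%/12 = 1.65833% = 0.0165833.
While 3.5% of the post-interest balance exceeds £30.00, each month B ← (B·(1+r))·(1 − 0.035), i.e. B shrinks by the factor (1+r)·0.965 = 0.981.
This holds for months 1–141. Entering month 142 the balance is £843.11; 3.5% of the post-interest balance is now below £30.00, so the flat £30.00 minimum applies from here.
From month 142 a fixed £30.00 at rate r clears £843.11 in 39 more payments. Total: 141 + 39 = 180 months.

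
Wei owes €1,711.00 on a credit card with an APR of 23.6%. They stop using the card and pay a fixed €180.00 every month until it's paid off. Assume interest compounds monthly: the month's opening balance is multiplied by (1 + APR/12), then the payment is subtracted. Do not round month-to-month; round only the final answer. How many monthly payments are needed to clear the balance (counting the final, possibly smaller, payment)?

11 months

Monthly rate r = 23.6%/12 = 1.96667% = 0.0196667.
Recurrence: B ← B·(1+r) − €180.00.
Month 1: interest €33.65; balance after payment €1,564.65.
Month 2: interest €30.77; balance after payment €1,415.42.
Closed form: n = −ln(1 − rB₀/P)/ln(1+r) = −ln(0.81306)/ln(1.01967) ≈ 10.626, so the balance reaches zero during payment 11.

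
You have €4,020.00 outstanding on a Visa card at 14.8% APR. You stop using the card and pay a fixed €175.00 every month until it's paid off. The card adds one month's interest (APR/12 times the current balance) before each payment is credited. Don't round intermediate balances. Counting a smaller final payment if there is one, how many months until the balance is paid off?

28 months

Monthly rate r = 14.8%/12 = 1.23333% = 0.0123333.
Recurrence: B ← B·(1+r) − €175.00.
Month 1: interest €49.58; balance after payment €3,894.58.
Month 2: interest €48.03; balance after payment €3,767.61.
Closed form: n = −ln(1 − rB₀/P)/ln(1+r) = −ln(0.71669)/ln(1.01233) ≈ 27.176, so the balance reaches zero during payment 28.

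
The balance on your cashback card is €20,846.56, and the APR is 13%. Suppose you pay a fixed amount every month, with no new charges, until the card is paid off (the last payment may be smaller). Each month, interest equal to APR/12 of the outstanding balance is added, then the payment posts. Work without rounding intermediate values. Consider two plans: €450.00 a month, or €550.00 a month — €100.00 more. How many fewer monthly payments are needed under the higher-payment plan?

15 fewer payments

Monthly rate r = 13%/12 = 1.08333% = 0.0108333.
At €450.00/mo: n = ⌈−ln(1 − rB₀/P)/ln(1+r)⌉ = 65 payments (last €304.26); total interest = total paid − €20,846.56 = €8,257.70.
At €550.00/mo: 50 payments (last €35.68); total interest €6,139.12.
Payments saved = 65 − 50 = 15.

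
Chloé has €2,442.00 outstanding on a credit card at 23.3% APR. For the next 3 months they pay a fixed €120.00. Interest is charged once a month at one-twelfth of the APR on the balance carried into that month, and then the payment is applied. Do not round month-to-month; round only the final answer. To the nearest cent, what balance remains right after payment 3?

Monthly rate r = 23.3%/12 = 1.94167% = 0.0194167.
Each month: B ← B·(1+r) − €120.00.
Month 1: interest €47.42; balance after payment €2,369.42.
Month 2: interest €46.01; balance after payment €2,295.42.
Month 3: interest €44.57; balance after payment €2,219.99.

€2,219.99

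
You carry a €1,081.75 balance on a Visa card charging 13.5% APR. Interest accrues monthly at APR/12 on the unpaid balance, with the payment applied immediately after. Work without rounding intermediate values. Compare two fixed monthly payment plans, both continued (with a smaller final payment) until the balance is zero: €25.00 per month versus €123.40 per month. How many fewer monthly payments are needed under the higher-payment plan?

Monthly rate r = 13.5%/12 = 1.125% = 0.01125.
At €25.00/mo: n = ⌈−ln(1 − rB₀/P)/ln(1+r)⌉ = 60 payments (last €15.72); total interest = total paid − €1,081.75 = €408.97.
At €123.40/mo: 10 payments (last €34.81); total interest €63.66.
Payments saved = 60 − 10 = 50.

50 fewer payments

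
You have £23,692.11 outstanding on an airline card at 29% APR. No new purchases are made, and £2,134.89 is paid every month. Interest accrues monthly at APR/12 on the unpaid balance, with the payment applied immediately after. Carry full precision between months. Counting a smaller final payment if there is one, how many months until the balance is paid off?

Monthly rate r = 29%/12 = 2.41667% = 0.0241667.
Recurrence: B ← B·(1+r) − £2,134.89.
Month 1: interest £572.56; balance after payment £22,129.78.
Month 2: interest £534.80; balance after payment £20,529.69.
Closed form: n = −ln(1 − rB₀/P)/ln(1+r) = −ln(0.73181)/ln(1.02417) ≈ 13.076, so the balance reaches zero during payment 14.

14 payments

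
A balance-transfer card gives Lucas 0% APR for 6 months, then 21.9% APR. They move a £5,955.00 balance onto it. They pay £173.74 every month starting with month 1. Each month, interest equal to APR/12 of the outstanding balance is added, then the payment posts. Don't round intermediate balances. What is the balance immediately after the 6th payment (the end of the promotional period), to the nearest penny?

£4,912.56

Promo months 1–6 at r₀ = 0%/12 = 0; months 7+ at r₁ = 21.9%/12 = 0.01825.
After month 6 (no interest yet): B = £5,955.00 − 6·£173.74 = £4,912.56.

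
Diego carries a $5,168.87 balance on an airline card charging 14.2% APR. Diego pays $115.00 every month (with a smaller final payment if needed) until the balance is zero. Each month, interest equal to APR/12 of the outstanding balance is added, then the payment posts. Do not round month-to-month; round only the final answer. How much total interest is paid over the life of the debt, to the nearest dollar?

$2,251

Monthly rate r = 14.2%/12 = 1.18333% = 0.0118333.
Payoff takes n = ⌈−ln(1 − rB₀/P)/ln(1+r)⌉ = ⌈64.520⌉ = 65 payments; the last is $60.00.
Total paid = 64·$115.00 + $60.00 = $7,420.00.
Total interest = total paid − principal = $7,420.00 − $5,168.87 = $2,251.13.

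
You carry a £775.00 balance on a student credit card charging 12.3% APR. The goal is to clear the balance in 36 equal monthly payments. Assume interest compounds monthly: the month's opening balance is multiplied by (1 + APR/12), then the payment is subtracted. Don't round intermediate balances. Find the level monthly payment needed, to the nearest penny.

£25.85

Monthly rate r = 12.3%/12 = 1.025% = 0.01025.
Level-payment amortization: P = B₀·r / (1 − (1+r)^(−n)) = 775.00·0.01025 / (1 − 1.01025^(−36)).
Denominator 1 − (1+r)^(−36) = 0.307274664.
P = 7.94375 / 0.307274664 ≈ 25.85.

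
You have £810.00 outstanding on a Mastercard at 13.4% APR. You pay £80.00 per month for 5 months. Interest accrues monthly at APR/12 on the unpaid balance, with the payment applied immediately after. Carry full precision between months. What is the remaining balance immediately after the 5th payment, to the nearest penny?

Monthly rate r = 13.4%/12 = 1.11667% = 0.0111667.
Each month: B ← B·(1+r) − £80.00.
Month 1: interest £9.04; balance after payment £739.04.
Month 2: interest £8.25; balance after payment £667.30.
Month 3: interest £7.45; balance after payment £594.75.
Month 4: interest £6.64; balance after payment £521.39.
Month 5: interest £5.82; balance after payment £447.21.

£447.21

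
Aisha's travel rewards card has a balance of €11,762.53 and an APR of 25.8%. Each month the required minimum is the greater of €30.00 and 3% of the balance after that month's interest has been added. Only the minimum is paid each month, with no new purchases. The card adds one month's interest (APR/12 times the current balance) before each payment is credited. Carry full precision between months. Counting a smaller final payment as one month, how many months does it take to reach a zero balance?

Monthly rate r = 25.8%/12 = 2.15% = 0.0215.
While 3% of the post-interest balance exceeds €30.00, each month B ← (B·(1+r))·(1 − 0.03), i.e. B shrinks by the factor (1+r)·0.97 = 0.99086.
This holds for months 1–271. Entering month 272 the balance is €975.53; 3% of the post-interest balance is now below €30.00, so the flat €30.00 minimum applies from here.
From month 272 a fixed €30.00 at rate r clears €975.53 in 57 more payments. Total: 271 + 57 = 328 months.

328 months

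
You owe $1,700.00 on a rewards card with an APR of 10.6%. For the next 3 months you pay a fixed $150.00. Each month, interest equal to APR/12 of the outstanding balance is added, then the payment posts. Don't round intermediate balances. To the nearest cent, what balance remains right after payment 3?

$1,291.46

Monthly rate r = 10.6%/12 = 0.883333% = 0.00883333.
Each month: B ← B·(1+r) − $150.00.
Month 1: interest $15.02; balance after payment $1,565.02.
Month 2: interest $13.82; balance after payment $1,428.84.
Month 3: interest $12.62; balance after payment $1,291.46.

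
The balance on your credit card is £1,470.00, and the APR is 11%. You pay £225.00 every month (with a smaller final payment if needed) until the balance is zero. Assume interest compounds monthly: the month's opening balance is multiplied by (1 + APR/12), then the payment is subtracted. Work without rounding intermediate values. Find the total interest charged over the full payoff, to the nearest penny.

£52.98

Monthly rate r = 11%/12 = 0.916667% = 0.00916667.
Payoff takes n = ⌈−ln(1 − rB₀/P)/ln(1+r)⌉ = ⌈6.768⌉ = 7 payments; the last is £172.98.
Total paid = 6·£225.00 + £172.98 = £1,522.98.
Total interest = total paid − principal = £1,522.98 − £1,470.00 = £52.98.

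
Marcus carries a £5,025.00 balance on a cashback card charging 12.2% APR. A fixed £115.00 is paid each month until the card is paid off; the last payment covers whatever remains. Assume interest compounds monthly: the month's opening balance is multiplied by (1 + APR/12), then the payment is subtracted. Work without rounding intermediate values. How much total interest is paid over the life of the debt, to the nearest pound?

£1,653

Monthly rate r = 12.2%/12 = 1.01667% = 0.0101667.
Payoff takes n = ⌈−ln(1 − rB₀/P)/ln(1+r)⌉ = ⌈58.072⌉ = 59 payments; the last is £8.31.
Total paid = 58·£115.00 + £8.31 = £6,678.31.
Total interest = total paid − principal = £6,678.31 − £5,025.00 = £1,653.31.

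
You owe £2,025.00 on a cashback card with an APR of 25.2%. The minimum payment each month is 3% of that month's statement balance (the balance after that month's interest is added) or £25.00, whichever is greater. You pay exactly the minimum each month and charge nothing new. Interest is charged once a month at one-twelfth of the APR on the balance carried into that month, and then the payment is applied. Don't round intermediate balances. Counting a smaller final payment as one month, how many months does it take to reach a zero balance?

Monthly rate r = 25.2%/12 = 2.1% = 0.021.
While 3% of the post-interest balance exceeds £25.00, each month B ← (B·(1+r))·(1 − 0.03), i.e. B shrinks by the factor (1+r)·0.97 = 0.99037.
This holds for months 1–94. Entering month 95 the balance is £815.43; 3% of the post-interest balance is now below £25.00, so the flat £25.00 minimum applies from here.
From month 95 a fixed £25.00 at rate r clears £815.43 in 56 more payments. Total: 94 + 56 = 150 months.

150 months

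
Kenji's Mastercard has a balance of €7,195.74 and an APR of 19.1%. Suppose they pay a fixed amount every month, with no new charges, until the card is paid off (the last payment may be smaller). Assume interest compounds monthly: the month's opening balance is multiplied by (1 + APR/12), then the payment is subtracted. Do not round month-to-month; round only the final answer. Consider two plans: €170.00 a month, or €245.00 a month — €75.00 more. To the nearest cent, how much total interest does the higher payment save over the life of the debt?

€2,280.73

Monthly rate r = 19.1%/12 = 1.59167% = 0.0159167.
At €170.00/mo: n = ⌈−ln(1 − rB₀/P)/ln(1+r)⌉ = 71 payments (last €157.30); total interest = total paid − €7,195.74 = €4,861.56.
At €245.00/mo: 40 payments (last €221.57); total interest €2,580.83.
Interest saved = €4,861.56 − €2,580.83 = €2,280.73.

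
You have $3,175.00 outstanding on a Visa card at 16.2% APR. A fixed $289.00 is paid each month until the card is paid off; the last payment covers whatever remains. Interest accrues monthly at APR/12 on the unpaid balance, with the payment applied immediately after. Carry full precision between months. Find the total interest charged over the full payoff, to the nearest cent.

Monthly rate r = 16.2%/12 = 1.35% = 0.0135.
Payoff takes n = ⌈−ln(1 − rB₀/P)/ln(1+r)⌉ = ⌈11.972⌉ = 12 payments; the last is $280.87.
Total paid = 11·$289.00 + $280.87 = $3,459.87.
Total interest = total paid − principal = $3,459.87 − $3,175.00 = $284.87.

$284.87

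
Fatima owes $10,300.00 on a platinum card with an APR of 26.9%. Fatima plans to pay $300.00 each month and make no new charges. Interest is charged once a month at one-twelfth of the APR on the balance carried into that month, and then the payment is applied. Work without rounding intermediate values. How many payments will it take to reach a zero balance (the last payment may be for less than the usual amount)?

67 payments

Monthly rate r = 26.9%/12 = 2.24167% = 0.0224167.
Recurrence: B ← B·(1+r) − $300.00.
Month 1: interest $230.89; balance after payment $10,230.89.
Month 2: interest $229.34; balance after payment $10,160.23.
Closed form: n = −ln(1 − rB₀/P)/ln(1+r) = −ln(0.23036)/ln(1.02242) ≈ 66.223, so the balance reaches zero during payment 67.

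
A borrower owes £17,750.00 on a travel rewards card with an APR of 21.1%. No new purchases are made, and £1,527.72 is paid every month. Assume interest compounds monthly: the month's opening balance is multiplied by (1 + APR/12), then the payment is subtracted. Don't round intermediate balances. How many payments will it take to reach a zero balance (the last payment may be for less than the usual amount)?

Monthly rate r = 21.1%/12 = 1.75833% = 0.0175833.
Recurrence: B ← B·(1+r) − £1,527.72.
Month 1: interest £312.10; balance after payment £16,534.38.
Month 2: interest £290.73; balance after payment £15,297.39.
Closed form: n = −ln(1 − rB₀/P)/ln(1+r) = −ln(0.79571)/ln(1.01758) ≈ 13.111, so the balance reaches zero during payment 14.

14 payments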